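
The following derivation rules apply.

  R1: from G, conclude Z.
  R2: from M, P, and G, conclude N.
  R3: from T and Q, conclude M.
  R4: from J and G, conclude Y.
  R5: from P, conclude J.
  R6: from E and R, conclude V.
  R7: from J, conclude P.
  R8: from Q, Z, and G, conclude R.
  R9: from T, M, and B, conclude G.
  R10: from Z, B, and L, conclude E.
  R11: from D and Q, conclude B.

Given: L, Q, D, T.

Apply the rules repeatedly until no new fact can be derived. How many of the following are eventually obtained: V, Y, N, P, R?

2

D and Q hold, so B follows (R11).
T and Q hold, so M follows (R3).
T, M, and B hold, so G follows (R9).
G holds, so Z follows (R1).
Z, B, and L hold, so E follows (R10).
From Q, Z, and G, R8 gives R.
E and R hold, so V follows (R6).
V: reached.
Y would need J and G (R4), but J is never established.
N would need M, P, and G (R2), but P is never established.
P would need J (R7), but J is never established.
R: reached.
Reached: V and R — 2 of the 5.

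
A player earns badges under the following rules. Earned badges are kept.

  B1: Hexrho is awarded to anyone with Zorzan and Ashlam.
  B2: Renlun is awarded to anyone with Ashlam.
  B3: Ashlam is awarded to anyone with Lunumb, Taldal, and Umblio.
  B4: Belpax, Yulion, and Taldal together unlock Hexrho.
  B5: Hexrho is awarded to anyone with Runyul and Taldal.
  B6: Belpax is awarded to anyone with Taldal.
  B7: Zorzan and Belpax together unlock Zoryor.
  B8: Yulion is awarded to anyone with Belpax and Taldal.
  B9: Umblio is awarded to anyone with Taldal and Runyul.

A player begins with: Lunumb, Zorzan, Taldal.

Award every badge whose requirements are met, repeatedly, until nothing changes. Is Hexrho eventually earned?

With Taldal, Belpax is earned (B6).
With Belpax and Taldal, Yulion is earned (B8).
With Belpax, Yulion, and Taldal, Hexrho is earned (B4).

Yes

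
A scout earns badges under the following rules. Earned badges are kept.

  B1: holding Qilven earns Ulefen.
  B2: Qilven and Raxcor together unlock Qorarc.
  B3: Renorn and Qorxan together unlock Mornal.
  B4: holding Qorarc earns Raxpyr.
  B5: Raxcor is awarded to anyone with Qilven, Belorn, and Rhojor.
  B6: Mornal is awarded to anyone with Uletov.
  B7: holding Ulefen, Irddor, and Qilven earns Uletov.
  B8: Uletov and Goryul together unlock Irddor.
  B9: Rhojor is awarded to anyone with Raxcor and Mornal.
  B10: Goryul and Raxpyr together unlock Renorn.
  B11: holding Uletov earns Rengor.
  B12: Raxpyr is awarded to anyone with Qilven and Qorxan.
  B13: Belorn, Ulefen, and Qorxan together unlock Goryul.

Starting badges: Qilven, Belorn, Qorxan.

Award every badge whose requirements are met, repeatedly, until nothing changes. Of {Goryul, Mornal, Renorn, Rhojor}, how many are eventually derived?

With Qilven and Qorxan, Raxpyr is earned (B12).
With Qilven, Ulefen is earned (B1).
With Belorn, Ulefen, and Qorxan, Goryul is earned (B13).
With Goryul and Raxpyr, Renorn is earned (B10).
With Renorn and Qorxan, Mornal is earned (B3).
Goryul: reached.
Mornal: reached.
Renorn: reached.
Rhojor would need Raxcor and Mornal (B9), but Raxcor is never earned.
Reached: Goryul, Mornal, and Renorn — 3 of the 4.

3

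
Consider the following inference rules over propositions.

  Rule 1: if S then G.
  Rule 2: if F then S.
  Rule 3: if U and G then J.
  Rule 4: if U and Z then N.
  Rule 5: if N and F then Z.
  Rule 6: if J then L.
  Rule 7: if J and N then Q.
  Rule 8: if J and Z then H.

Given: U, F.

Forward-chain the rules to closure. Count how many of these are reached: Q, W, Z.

0

Q would need J and N (Rule 7), but N is never established.
No rule produces W, and it is not given.
Z would need N and F (Rule 5), but N is never established.
None of the 3 are reached.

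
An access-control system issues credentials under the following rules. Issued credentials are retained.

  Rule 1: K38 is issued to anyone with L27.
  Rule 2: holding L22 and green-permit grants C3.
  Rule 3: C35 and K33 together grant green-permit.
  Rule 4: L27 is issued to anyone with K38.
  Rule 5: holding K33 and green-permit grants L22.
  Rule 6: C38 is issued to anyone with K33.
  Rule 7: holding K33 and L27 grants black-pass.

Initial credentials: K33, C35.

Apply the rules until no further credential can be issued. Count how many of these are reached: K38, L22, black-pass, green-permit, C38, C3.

4

Holding C35 and K33 grants green-permit (Rule 3).
Holding K33 grants C38 (Rule 6).
Holding K33 and green-permit grants L22 (Rule 5).
Holding L22 and green-permit grants C3 (Rule 2).
K38 would need L27 (Rule 1), but L27 is never granted.
L22: reached.
black-pass would need K33 and L27 (Rule 7), but L27 is never granted.
green-permit: reached.
C38: reached.
C3: reached.
Reached: L22, green-permit, C38, and C3 — 4 of the 6.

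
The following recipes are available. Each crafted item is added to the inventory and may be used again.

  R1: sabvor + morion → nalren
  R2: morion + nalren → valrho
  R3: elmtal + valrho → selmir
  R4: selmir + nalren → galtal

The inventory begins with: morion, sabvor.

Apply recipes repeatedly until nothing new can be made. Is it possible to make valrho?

Yes

Using R1, sabvor and morion make nalren.
morion + nalren → valrho (R2).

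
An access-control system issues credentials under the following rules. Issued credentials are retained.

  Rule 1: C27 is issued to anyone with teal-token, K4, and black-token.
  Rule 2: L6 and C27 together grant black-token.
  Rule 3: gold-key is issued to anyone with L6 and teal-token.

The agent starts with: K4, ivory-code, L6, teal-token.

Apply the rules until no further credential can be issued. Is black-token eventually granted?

No

black-token would need L6 and C27 (Rule 2), but C27 is never granted.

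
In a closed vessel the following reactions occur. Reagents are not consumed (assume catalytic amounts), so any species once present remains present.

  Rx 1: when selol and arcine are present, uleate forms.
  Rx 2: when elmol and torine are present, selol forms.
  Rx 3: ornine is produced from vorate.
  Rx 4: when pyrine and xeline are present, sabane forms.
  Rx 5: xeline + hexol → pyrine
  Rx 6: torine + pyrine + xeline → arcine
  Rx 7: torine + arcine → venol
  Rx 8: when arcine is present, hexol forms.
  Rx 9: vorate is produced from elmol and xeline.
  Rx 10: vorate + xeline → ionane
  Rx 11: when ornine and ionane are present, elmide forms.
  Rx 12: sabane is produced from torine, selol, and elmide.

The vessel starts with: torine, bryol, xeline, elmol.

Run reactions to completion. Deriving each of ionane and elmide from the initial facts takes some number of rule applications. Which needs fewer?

ionane

ionane: elmol and xeline present → vorate forms (Rx 9). vorate and xeline present → ionane forms (Rx 10). [2 rule applications]
elmide: elmol and xeline present → vorate forms (Rx 9). vorate and xeline present → ionane forms (Rx 10). vorate present → ornine forms (Rx 3). ornine and ionane present → elmide forms (Rx 11). [4 rule applications]
ionane needs fewer.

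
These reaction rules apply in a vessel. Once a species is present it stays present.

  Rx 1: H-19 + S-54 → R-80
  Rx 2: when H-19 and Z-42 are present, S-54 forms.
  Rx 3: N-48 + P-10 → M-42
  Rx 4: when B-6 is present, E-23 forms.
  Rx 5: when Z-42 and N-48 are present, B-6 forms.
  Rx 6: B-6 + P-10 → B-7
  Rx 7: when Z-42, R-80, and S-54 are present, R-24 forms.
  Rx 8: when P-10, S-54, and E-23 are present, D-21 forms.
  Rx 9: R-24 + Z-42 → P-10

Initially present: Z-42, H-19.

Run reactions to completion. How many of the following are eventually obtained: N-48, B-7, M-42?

0

No rule produces N-48, and it is not given.
B-7 would need B-6 and P-10 (Rx 6), but B-6 never forms.
M-42 would need N-48 and P-10 (Rx 3), but N-48 never forms.
None of the 3 are reached.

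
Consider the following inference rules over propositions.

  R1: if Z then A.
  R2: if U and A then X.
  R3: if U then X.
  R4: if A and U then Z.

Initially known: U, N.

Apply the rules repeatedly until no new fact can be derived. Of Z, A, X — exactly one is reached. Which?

X

U holds, so X follows (R3).
Z would need A and U (R4), but A is never established. A would need Z (R1), but Z is never established.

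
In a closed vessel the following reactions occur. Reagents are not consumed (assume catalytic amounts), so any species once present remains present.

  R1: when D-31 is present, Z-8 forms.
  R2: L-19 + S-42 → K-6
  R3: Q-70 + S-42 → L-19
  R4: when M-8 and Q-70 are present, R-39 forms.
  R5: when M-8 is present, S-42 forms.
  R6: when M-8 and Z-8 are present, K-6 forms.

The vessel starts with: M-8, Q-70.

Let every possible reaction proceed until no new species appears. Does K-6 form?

M-8 present → S-42 forms (R5).
Q-70 and S-42 present → L-19 forms (R3).
L-19 and S-42 present → K-6 forms (R2).

Yes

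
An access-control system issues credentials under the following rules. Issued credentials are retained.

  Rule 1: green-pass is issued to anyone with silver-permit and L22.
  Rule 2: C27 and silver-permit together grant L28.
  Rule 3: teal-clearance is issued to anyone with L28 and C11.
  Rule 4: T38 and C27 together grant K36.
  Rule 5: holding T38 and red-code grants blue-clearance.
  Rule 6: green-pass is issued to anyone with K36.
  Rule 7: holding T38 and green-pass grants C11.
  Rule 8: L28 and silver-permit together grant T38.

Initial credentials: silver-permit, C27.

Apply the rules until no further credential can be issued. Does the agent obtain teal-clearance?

Holding C27 and silver-permit grants L28 (Rule 2).
Holding L28 and silver-permit grants T38 (Rule 8).
Holding T38 and C27 grants K36 (Rule 4).
Holding K36 grants green-pass (Rule 6).
Holding T38 and green-pass grants C11 (Rule 7).
Holding L28 and C11 grants teal-clearance (Rule 3).

Yes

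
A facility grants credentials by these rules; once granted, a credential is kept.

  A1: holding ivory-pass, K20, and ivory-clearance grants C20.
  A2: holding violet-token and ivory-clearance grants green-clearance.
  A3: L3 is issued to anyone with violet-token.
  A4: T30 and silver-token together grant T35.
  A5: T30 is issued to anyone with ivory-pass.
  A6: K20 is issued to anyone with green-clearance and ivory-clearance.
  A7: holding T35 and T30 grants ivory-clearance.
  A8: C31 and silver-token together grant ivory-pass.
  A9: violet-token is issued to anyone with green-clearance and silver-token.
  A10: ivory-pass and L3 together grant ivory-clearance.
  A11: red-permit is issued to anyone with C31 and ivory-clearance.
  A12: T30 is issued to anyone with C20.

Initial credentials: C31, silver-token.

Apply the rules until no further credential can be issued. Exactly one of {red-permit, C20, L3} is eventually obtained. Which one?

Holding C31 and silver-token grants ivory-pass (A8).
Holding ivory-pass grants T30 (A5).
Holding T30 and silver-token grants T35 (A4).
Holding T35 and T30 grants ivory-clearance (A7).
Holding C31 and ivory-clearance grants red-permit (A11).
L3 would need violet-token (A3), but violet-token is never granted. C20 would need ivory-pass, K20, and ivory-clearance (A1), but K20 is never granted.

red-permit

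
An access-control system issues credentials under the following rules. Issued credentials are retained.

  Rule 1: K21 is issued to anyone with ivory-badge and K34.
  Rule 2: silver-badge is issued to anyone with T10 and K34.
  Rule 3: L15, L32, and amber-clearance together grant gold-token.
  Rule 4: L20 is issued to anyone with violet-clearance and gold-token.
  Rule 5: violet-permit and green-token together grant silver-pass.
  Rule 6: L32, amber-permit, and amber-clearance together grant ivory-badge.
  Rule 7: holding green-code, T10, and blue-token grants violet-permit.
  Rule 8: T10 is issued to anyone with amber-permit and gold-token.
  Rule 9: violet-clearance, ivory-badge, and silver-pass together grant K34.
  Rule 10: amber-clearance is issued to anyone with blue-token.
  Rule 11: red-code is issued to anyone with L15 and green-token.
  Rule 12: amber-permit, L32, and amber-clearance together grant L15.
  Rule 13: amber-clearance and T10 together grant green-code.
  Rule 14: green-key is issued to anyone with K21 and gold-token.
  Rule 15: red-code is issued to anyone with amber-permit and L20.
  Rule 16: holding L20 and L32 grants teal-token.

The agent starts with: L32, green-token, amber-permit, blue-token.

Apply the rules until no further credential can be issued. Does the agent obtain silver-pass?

Yes

Holding blue-token grants amber-clearance (Rule 10).
Holding amber-permit, L32, and amber-clearance grants L15 (Rule 12).
Holding L15, L32, and amber-clearance grants gold-token (Rule 3).
Holding amber-permit and gold-token grants T10 (Rule 8).
Holding amber-clearance and T10 grants green-code (Rule 13).
Holding green-code, T10, and blue-token grants violet-permit (Rule 7).
Holding violet-permit and green-token grants silver-pass (Rule 5).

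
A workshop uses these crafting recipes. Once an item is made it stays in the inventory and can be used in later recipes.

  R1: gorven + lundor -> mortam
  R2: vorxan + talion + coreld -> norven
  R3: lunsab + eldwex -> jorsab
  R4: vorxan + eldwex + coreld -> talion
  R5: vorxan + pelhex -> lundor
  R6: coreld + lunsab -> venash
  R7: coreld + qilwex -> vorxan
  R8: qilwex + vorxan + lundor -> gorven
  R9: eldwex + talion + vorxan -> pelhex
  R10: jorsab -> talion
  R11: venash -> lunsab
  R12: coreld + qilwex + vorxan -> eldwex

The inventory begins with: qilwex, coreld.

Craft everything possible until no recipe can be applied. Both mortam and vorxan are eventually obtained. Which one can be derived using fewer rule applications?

vorxan

vorxan: Using R7, coreld and qilwex make vorxan. [1 rule application]
mortam: coreld + qilwex -> vorxan (R7). Using R12, coreld, qilwex, and vorxan make eldwex. Using R4, vorxan, eldwex, and coreld make talion. eldwex + talion + vorxan -> pelhex (R9). Using R5, vorxan and pelhex make lundor. Using R8, qilwex, vorxan, and lundor make gorven. Using R1, gorven and lundor make mortam. [7 rule applications]
vorxan needs fewer.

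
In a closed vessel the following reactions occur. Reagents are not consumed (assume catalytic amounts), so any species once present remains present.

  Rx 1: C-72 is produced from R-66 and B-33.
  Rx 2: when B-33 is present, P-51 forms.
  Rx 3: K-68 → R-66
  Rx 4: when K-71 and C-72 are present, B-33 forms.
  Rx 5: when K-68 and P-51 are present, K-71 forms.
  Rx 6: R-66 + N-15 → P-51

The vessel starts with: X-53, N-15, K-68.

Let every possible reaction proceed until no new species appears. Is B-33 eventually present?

B-33 would need K-71 and C-72 (Rx 4), but C-72 never forms.

No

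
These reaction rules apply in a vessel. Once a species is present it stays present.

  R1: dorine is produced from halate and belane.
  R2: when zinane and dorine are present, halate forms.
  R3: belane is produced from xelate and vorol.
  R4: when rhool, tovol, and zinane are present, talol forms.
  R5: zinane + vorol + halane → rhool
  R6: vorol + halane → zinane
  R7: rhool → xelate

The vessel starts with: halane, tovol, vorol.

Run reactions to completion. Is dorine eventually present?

dorine would need halate and belane (R1), but halate never forms.

No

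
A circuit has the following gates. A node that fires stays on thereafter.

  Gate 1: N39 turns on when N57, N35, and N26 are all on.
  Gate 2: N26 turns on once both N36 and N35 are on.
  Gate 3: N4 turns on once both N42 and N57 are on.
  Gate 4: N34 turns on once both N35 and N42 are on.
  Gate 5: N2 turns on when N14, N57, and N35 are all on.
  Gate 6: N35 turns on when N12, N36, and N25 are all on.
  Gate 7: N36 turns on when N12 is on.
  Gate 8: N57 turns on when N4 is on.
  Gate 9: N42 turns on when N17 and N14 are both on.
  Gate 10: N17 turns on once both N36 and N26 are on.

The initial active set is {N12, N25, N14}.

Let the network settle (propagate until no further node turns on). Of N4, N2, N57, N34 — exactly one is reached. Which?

Gate 7: N12 on → N36 on.
N12, N36, and N25 are on, so N35 turns on (Gate 6).
N36 and N35 are on, so N26 turns on (Gate 2).
Gate 10: N36 and N26 on → N17 on.
Gate 9: N17 and N14 on → N42 on.
Gate 4: N35 and N42 on → N34 on.
N57 would need N4 (Gate 8), but N4 never turns on. N2 would need N14, N57, and N35 (Gate 5), but N57 never turns on. N4 would need N42 and N57 (Gate 3), but N57 never turns on.

N34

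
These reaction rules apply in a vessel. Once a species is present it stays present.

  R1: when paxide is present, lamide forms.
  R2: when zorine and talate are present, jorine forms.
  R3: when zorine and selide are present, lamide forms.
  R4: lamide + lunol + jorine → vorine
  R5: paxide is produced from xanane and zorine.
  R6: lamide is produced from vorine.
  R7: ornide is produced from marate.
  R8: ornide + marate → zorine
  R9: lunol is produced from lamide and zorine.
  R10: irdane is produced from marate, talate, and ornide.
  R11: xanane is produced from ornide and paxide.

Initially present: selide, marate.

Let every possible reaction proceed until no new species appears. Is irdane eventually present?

No

irdane would need marate, talate, and ornide (R10), but talate never forms.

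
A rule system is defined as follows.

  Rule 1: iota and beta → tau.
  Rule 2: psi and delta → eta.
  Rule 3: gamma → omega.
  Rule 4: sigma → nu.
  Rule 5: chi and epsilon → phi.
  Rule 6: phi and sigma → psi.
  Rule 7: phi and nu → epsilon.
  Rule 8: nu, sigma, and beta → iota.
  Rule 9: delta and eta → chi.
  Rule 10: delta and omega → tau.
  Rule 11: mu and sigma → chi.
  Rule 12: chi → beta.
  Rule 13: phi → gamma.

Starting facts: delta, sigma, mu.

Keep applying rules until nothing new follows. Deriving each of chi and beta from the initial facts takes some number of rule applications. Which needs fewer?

chi: mu and sigma hold, so chi follows (Rule 11). [1 rule application]
beta: From mu and sigma, Rule 11 gives chi. From chi, Rule 12 gives beta. [2 rule applications]
chi needs fewer.

chi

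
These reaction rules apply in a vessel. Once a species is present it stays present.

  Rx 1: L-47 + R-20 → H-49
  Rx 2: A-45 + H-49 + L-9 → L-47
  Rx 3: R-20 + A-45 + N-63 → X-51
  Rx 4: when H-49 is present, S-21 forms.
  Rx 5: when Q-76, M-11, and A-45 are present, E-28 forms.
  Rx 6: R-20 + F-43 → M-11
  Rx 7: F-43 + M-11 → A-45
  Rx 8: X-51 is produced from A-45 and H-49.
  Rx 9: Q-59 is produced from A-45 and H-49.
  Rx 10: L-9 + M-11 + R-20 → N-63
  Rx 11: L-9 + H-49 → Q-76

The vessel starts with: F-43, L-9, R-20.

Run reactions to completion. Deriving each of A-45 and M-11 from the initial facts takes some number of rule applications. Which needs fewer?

M-11: R-20 and F-43 present → M-11 forms (Rx 6). [1 rule application]
A-45: R-20 and F-43 present → M-11 forms (Rx 6). F-43 and M-11 present → A-45 forms (Rx 7). [2 rule applications]
M-11 needs fewer.

M-11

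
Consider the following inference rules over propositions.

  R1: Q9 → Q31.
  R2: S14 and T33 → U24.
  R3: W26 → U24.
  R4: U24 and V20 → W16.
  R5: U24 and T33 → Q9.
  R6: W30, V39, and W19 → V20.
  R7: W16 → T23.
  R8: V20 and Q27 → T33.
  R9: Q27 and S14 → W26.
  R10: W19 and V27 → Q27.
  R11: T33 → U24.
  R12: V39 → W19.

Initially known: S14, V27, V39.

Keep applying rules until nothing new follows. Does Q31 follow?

No

Q31 would need Q9 (R1), but Q9 is never established.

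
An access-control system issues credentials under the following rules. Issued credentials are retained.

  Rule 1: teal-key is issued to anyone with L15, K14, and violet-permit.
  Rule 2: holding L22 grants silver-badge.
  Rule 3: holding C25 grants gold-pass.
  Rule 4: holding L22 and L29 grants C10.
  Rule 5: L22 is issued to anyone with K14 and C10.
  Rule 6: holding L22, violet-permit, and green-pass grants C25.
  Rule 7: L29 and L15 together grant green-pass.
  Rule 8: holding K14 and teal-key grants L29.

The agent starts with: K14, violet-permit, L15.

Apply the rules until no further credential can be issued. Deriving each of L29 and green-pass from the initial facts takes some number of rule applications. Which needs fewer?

L29

L29: Holding L15, K14, and violet-permit grants teal-key (Rule 1). Holding K14 and teal-key grants L29 (Rule 8). [2 rule applications]
green-pass: Holding L15, K14, and violet-permit grants teal-key (Rule 1). Holding K14 and teal-key grants L29 (Rule 8). Holding L29 and L15 grants green-pass (Rule 7). [3 rule applications]
L29 needs fewer.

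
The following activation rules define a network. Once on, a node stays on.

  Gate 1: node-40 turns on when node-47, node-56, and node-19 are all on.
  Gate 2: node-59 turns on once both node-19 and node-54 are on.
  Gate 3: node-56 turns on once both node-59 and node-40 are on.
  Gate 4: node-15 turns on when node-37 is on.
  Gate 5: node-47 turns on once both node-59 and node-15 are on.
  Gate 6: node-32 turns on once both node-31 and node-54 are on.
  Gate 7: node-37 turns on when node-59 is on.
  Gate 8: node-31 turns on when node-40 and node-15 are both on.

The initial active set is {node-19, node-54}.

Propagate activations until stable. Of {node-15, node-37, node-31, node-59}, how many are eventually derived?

Gate 2: node-19 and node-54 on → node-59 on.
Gate 7: node-59 on → node-37 on.
Gate 4: node-37 on → node-15 on.
node-15: reached.
node-37: reached.
node-31 would need node-40 and node-15 (Gate 8), but node-40 never turns on.
node-59: reached.
Reached: node-15, node-37, and node-59 — 3 of the 4.

3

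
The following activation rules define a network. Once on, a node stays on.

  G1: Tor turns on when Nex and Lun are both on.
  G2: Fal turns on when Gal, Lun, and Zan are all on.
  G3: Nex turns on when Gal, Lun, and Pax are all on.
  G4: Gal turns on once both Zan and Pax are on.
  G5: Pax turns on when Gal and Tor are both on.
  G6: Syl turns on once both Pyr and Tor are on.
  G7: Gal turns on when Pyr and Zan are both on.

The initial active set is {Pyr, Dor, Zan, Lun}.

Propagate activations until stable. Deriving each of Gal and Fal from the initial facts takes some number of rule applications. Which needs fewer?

Gal: G7: Pyr and Zan on → Gal on. [1 rule application]
Fal: Pyr and Zan are on, so Gal turns on (G7). G2: Gal, Lun, and Zan on → Fal on. [2 rule applications]
Gal needs fewer.

Gal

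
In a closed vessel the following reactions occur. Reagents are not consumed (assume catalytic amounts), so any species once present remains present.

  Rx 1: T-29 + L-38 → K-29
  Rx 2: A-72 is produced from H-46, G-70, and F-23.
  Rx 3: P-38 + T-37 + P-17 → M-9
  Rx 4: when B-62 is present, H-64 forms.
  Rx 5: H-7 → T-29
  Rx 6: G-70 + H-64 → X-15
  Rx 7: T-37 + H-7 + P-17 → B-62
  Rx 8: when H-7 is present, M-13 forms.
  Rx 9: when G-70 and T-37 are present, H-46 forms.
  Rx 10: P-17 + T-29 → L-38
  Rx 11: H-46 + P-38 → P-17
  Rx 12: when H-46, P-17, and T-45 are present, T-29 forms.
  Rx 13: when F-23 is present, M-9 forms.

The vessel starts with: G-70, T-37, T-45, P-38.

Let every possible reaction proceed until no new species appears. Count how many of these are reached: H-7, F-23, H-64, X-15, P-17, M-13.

G-70 and T-37 present → H-46 forms (Rx 9).
H-46 and P-38 present → P-17 forms (Rx 11).
No rule produces H-7, and it is not given.
No rule produces F-23, and it is not given.
H-64 would need B-62 (Rx 4), but B-62 never forms.
X-15 would need G-70 and H-64 (Rx 6), but H-64 never forms.
P-17: reached.
M-13 would need H-7 (Rx 8), but H-7 never forms.
Reached: P-17 — 1 of the 6.

1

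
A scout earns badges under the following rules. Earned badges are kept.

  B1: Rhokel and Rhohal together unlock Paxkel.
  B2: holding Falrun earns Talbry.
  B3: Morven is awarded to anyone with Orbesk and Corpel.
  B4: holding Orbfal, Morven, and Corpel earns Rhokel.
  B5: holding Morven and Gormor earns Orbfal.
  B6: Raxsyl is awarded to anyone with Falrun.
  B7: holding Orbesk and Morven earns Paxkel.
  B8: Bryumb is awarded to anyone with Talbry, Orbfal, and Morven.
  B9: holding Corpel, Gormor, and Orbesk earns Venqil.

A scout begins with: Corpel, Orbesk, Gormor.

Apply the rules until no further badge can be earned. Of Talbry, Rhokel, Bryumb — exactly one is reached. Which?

Rhokel

With Orbesk and Corpel, Morven is earned (B3).
With Morven and Gormor, Orbfal is earned (B5).
With Orbfal, Morven, and Corpel, Rhokel is earned (B4).
Talbry would need Falrun (B2), but Falrun is never earned. Bryumb would need Talbry, Orbfal, and Morven (B8), but Talbry is never earned.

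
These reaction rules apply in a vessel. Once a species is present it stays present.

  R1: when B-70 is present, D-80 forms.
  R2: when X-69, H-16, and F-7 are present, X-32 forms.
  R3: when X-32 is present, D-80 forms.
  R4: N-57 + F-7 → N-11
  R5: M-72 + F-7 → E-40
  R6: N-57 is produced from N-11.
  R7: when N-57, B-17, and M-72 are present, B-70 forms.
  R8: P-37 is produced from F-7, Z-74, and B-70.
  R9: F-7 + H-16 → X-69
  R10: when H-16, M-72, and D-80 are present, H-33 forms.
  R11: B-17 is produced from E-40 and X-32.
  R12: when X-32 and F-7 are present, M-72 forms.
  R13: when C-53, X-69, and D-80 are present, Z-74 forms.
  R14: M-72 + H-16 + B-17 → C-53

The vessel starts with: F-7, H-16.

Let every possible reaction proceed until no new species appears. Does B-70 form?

No

B-70 would need N-57, B-17, and M-72 (R7), but N-57 never forms.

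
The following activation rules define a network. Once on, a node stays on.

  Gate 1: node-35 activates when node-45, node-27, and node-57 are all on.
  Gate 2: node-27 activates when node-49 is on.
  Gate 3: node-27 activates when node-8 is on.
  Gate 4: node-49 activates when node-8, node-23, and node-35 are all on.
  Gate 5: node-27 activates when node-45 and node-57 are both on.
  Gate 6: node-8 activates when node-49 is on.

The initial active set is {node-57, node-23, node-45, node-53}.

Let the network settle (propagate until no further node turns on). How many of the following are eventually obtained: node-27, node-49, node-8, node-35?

2

node-45 and node-57 are on, so node-27 activates (Gate 5).
node-45, node-27, and node-57 are on, so node-35 activates (Gate 1).
node-27: reached.
node-49 would need node-8, node-23, and node-35 (Gate 4), but node-8 never turns on.
node-8 would need node-49 (Gate 6), but node-49 never turns on.
node-35: reached.
Reached: node-27 and node-35 — 2 of the 4.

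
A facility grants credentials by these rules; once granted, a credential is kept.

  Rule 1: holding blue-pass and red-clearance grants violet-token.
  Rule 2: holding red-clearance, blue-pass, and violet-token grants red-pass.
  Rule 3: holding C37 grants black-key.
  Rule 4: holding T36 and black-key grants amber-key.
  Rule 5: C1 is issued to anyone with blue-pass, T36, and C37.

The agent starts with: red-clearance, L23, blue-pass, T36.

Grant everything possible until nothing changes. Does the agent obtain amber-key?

No

amber-key would need T36 and black-key (Rule 4), but black-key is never granted.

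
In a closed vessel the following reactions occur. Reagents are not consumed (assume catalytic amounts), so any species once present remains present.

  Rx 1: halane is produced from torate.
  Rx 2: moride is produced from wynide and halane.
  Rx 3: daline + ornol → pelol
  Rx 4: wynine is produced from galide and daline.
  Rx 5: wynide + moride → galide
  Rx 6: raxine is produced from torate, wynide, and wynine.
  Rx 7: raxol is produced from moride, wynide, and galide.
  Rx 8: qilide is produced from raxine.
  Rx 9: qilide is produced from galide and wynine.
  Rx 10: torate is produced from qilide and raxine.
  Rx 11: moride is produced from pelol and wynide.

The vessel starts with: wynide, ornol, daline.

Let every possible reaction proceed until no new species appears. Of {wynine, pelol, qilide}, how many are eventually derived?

3

daline and ornol present → pelol forms (Rx 3).
pelol and wynide present → moride forms (Rx 11).
wynide and moride present → galide forms (Rx 5).
galide and daline present → wynine forms (Rx 4).
galide and wynine present → qilide forms (Rx 9).
wynine: reached.
pelol: reached.
qilide: reached.
All 3 are reached.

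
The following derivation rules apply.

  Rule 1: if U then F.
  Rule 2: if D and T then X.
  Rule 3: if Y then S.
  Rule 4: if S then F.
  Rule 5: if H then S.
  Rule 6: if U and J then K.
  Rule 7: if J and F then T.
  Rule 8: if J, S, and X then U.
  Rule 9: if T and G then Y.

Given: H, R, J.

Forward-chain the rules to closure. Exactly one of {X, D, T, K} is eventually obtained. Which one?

From H, Rule 5 gives S.
S holds, so F follows (Rule 4).
J and F hold, so T follows (Rule 7).
K would need U and J (Rule 6), but U is never established. No rule produces D, and it is not given. X would need D and T (Rule 2), but D is never established.

T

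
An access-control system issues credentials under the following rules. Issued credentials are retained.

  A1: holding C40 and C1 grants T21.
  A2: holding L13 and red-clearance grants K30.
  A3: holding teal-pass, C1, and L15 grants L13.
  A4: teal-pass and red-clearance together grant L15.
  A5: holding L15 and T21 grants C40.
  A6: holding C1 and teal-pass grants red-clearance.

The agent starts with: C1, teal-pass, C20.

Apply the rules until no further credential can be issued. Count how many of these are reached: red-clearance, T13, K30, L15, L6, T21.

3

Holding C1 and teal-pass grants red-clearance (A6).
Holding teal-pass and red-clearance grants L15 (A4).
Holding teal-pass, C1, and L15 grants L13 (A3).
Holding L13 and red-clearance grants K30 (A2).
red-clearance: reached.
No rule produces T13, and it is not given.
K30: reached.
L15: reached.
No rule produces L6, and it is not given.
T21 would need C40 and C1 (A1), but C40 is never granted.
Reached: red-clearance, K30, and L15 — 3 of the 6.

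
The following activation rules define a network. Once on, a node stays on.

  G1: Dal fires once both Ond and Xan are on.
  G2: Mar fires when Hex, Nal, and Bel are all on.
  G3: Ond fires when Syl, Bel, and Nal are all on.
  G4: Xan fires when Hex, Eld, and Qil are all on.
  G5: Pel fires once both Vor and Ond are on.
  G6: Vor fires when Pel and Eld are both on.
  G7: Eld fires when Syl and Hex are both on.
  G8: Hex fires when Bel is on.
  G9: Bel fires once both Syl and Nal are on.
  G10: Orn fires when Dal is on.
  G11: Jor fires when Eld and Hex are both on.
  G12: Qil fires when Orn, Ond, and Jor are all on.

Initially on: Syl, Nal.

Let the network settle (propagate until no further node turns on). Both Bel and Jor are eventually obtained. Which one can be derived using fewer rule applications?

Bel

Bel: G9: Syl and Nal on → Bel on. [1 rule application]
Jor: Syl and Nal are on, so Bel fires (G9). G8: Bel on → Hex on. Syl and Hex are on, so Eld fires (G7). G11: Eld and Hex on → Jor on. [4 rule applications]
Bel needs fewer.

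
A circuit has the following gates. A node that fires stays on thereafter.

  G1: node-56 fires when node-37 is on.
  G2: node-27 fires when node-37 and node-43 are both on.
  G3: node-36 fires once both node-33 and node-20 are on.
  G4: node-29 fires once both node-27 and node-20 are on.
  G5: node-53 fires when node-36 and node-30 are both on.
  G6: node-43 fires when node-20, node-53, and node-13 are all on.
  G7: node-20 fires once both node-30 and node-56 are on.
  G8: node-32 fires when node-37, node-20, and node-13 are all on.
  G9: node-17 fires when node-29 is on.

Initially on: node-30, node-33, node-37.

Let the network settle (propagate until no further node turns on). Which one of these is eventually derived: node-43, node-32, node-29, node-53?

G1: node-37 on → node-56 on.
node-30 and node-56 are on, so node-20 fires (G7).
node-33 and node-20 are on, so node-36 fires (G3).
G5: node-36 and node-30 on → node-53 on.
node-32 would need node-37, node-20, and node-13 (G8), but node-13 never turns on. node-29 would need node-27 and node-20 (G4), but node-27 never turns on. node-43 would need node-20, node-53, and node-13 (G6), but node-13 never turns on.

node-53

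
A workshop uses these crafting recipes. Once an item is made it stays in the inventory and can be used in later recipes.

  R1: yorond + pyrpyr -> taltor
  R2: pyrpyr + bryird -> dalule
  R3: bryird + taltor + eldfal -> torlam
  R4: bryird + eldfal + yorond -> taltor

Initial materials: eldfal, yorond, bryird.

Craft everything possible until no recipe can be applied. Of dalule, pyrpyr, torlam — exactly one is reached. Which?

Using R4, bryird, eldfal, and yorond make taltor.
bryird + taltor + eldfal -> torlam (R3).
dalule would need pyrpyr and bryird (R2), but pyrpyr is never obtained. No rule produces pyrpyr, and it is not given.

torlam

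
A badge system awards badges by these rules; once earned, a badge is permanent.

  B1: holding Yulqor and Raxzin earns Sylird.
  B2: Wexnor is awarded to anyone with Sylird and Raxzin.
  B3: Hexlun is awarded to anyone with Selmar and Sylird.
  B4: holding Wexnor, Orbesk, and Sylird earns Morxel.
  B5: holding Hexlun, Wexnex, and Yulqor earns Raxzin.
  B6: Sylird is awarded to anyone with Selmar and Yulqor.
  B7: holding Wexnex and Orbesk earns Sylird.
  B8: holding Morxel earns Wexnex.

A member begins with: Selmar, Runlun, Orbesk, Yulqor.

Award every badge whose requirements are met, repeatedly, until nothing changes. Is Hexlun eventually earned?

Yes

With Selmar and Yulqor, Sylird is earned (B6).
With Selmar and Sylird, Hexlun is earned (B3).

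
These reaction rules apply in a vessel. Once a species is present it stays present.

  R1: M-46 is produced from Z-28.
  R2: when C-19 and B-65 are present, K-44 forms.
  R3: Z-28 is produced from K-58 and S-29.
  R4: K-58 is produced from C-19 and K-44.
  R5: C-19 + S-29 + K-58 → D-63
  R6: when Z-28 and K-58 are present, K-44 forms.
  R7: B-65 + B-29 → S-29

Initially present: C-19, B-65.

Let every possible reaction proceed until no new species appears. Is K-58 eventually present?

C-19 and B-65 present → K-44 forms (R2).
C-19 and K-44 present → K-58 forms (R4).

Yes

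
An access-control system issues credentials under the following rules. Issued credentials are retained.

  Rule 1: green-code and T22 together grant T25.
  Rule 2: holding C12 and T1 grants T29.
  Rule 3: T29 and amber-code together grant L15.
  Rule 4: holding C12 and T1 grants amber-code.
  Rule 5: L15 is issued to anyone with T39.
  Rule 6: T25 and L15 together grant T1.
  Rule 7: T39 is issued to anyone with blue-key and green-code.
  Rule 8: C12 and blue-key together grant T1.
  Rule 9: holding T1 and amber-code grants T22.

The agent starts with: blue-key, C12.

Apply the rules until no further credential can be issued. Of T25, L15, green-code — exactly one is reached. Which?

L15

Holding C12 and blue-key grants T1 (Rule 8).
Holding C12 and T1 grants amber-code (Rule 4).
Holding C12 and T1 grants T29 (Rule 2).
Holding T29 and amber-code grants L15 (Rule 3).
T25 would need green-code and T22 (Rule 1), but green-code is never granted. No rule produces green-code, and it is not given.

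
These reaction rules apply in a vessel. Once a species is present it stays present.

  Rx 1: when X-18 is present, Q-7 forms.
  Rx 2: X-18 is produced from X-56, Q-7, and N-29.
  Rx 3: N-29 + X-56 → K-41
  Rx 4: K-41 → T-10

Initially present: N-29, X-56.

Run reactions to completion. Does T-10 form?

N-29 and X-56 present → K-41 forms (Rx 3).
K-41 present → T-10 forms (Rx 4).

Yes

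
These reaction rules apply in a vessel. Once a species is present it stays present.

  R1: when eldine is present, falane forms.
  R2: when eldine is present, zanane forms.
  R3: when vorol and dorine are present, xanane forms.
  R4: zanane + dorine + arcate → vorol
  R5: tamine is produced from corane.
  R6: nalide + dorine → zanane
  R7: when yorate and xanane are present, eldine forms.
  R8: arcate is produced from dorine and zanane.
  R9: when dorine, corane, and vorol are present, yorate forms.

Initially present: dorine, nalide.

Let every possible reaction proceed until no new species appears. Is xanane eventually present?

nalide and dorine present → zanane forms (R6).
dorine and zanane present → arcate forms (R8).
zanane, dorine, and arcate present → vorol forms (R4).
vorol and dorine present → xanane forms (R3).

Yes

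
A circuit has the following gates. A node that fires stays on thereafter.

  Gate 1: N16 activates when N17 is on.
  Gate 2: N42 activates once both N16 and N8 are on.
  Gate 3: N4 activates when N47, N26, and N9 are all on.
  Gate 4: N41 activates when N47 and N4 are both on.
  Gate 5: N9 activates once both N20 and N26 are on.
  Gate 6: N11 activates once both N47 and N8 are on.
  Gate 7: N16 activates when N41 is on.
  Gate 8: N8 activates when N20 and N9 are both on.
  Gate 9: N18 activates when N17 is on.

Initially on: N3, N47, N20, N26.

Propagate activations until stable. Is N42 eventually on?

Yes

Gate 5: N20 and N26 on → N9 on.
N47, N26, and N9 are on, so N4 activates (Gate 3).
Gate 8: N20 and N9 on → N8 on.
Gate 4: N47 and N4 on → N41 on.
N41 is on, so N16 activates (Gate 7).
N16 and N8 are on, so N42 activates (Gate 2).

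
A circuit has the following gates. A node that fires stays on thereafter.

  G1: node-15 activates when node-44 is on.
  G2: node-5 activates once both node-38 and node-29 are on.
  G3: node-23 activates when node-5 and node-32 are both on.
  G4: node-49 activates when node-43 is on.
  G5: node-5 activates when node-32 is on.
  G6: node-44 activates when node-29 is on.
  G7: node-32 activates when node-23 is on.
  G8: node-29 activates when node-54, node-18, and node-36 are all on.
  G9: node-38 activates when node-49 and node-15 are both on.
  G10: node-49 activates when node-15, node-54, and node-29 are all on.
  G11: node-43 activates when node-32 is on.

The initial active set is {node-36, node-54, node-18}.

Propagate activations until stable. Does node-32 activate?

No

node-32 would need node-23 (G7), but node-23 never turns on.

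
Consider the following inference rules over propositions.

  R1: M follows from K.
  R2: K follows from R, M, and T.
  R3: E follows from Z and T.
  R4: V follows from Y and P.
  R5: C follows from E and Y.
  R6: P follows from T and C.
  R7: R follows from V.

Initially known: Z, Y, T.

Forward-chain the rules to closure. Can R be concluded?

Yes

From Z and T, R3 gives E.
From E and Y, R5 gives C.
T and C hold, so P follows (R6).
Y and P hold, so V follows (R4).
V holds, so R follows (R7).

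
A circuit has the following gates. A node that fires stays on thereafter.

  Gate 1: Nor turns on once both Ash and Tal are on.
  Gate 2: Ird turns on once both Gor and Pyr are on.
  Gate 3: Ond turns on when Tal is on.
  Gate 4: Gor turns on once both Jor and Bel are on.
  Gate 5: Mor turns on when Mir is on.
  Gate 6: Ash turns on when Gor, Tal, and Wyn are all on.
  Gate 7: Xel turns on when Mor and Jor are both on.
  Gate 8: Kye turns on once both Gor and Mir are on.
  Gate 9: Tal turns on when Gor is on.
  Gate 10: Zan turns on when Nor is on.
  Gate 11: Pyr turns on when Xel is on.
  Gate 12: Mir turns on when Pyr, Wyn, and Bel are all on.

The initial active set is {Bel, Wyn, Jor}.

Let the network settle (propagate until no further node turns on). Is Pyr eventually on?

Pyr would need Xel (Gate 11), but Xel never turns on.

No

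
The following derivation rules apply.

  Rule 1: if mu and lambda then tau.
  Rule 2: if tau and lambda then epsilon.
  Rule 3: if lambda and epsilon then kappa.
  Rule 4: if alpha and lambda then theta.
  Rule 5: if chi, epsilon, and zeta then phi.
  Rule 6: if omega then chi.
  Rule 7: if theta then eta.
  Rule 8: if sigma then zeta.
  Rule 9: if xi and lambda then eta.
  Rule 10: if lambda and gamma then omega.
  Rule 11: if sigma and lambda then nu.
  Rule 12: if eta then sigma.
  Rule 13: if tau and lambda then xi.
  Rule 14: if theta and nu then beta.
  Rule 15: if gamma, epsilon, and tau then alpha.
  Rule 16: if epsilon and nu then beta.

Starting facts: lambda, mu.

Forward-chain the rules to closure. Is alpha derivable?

alpha would need gamma, epsilon, and tau (Rule 15), but gamma is never established.

No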